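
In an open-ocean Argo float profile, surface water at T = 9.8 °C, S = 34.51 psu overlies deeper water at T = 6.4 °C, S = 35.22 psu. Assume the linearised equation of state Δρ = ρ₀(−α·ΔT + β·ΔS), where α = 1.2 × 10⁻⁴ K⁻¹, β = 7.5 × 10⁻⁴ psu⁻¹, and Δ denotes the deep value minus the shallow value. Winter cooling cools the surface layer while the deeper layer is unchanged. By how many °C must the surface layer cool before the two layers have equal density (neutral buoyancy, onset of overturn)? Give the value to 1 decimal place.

7.8 °C

Neutral buoyancy requires Δρ = 0, i.e. −α(T_deep − T_surf′) + β(S_deep − S_surf) = 0.
T_surf′ = T_deep − (β/α)·ΔS = 6.4 − (7.5 × 10⁻⁴/1.2 × 10⁻⁴)·(+0.71) = 1.963 °C.
Cooling required: 9.8 − (1.963) = 7.837 °C.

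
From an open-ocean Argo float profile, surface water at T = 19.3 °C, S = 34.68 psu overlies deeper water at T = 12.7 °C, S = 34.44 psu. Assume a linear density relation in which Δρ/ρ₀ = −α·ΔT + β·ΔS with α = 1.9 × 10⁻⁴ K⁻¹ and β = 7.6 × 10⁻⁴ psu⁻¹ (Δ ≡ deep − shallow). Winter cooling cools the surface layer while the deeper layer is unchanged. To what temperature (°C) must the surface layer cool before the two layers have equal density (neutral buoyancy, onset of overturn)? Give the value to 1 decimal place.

13.7 °C

Neutral buoyancy requires Δρ = 0, i.e. −α(T_deep − T_surf′) + β(S_deep − S_surf) = 0.
T_surf′ = T_deep − (β/α)·ΔS = 12.7 − (7.6 × 10⁻⁴/1.9 × 10⁻⁴)·(-0.24) = 13.660 °C.
Cooling required: 19.3 − (13.660) = 5.640 °C.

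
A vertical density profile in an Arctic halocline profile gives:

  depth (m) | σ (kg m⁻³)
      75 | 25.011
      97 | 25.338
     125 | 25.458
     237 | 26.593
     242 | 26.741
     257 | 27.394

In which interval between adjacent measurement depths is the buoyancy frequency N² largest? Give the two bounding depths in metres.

Compute the density gradient over each adjacent pair:
  75–97 m: Δρ/Δz = 0.327/22 = 0.015 kg m⁻⁴
  97–125 m: Δρ/Δz = 0.120/28 = 4.3 × 10⁻³ kg m⁻⁴
  125–237 m: Δρ/Δz = 1.135/112 = 0.010 kg m⁻⁴
  237–242 m: Δρ/Δz = 0.148/5 = 0.030 kg m⁻⁴
  242–257 m: Δρ/Δz = 0.653/15 = 0.044 kg m⁻⁴
The largest gradient is in the 242–257 m interval — the pycnocline.

242–257 m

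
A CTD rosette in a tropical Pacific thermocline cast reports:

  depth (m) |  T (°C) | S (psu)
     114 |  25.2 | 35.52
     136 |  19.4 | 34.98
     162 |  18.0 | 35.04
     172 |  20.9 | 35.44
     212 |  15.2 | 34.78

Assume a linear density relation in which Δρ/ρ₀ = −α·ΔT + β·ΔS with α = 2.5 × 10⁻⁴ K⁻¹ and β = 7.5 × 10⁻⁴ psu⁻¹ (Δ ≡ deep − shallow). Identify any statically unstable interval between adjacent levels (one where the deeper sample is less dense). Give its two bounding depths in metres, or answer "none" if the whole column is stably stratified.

162–172 m

Evaluate Δρ/ρ₀ = −αΔT + βΔS across each adjacent pair:
  114–136 m: −αΔT+βΔS = −(2.5 × 10⁻⁴)(-5.8)+(7.5 × 10⁻⁴)(-0.54) = 1.0 × 10⁻³ → stable
  136–162 m: −αΔT+βΔS = −(2.5 × 10⁻⁴)(-1.4)+(7.5 × 10⁻⁴)(+0.06) = 4.0 × 10⁻⁴ → stable
  162–172 m: −αΔT+βΔS = −(2.5 × 10⁻⁴)(+2.9)+(7.5 × 10⁻⁴)(+0.40) = -4.2 × 10⁻⁴ → UNSTABLE
  172–212 m: −αΔT+βΔS = −(2.5 × 10⁻⁴)(-5.7)+(7.5 × 10⁻⁴)(-0.66) = 9.3 × 10⁻⁴ → stable
The 162–172 m interval has Δρ < 0: lighter water underlies denser water.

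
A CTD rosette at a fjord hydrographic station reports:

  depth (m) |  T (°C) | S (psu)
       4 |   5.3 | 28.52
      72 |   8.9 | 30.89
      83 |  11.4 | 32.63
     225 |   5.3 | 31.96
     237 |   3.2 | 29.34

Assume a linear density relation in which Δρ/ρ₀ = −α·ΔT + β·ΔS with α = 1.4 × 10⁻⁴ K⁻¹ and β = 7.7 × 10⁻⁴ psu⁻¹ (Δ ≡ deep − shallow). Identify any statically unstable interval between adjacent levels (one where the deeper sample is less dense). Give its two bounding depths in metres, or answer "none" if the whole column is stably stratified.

225–237 m

Evaluate Δρ/ρ₀ = −αΔT + βΔS across each adjacent pair:
  4–72 m: −αΔT+βΔS = −(1.4 × 10⁻⁴)(+3.6)+(7.7 × 10⁻⁴)(+2.37) = 1.3 × 10⁻³ → stable
  72–83 m: −αΔT+βΔS = −(1.4 × 10⁻⁴)(+2.5)+(7.7 × 10⁻⁴)(+1.74) = 9.9 × 10⁻⁴ → stable
  83–225 m: −αΔT+βΔS = −(1.4 × 10⁻⁴)(-6.1)+(7.7 × 10⁻⁴)(-0.67) = 3.4 × 10⁻⁴ → stable
  225–237 m: −αΔT+βΔS = −(1.4 × 10⁻⁴)(-2.1)+(7.7 × 10⁻⁴)(-2.62) = -1.7 × 10⁻³ → UNSTABLE
The 225–237 m interval has Δρ < 0: lighter water underlies denser water.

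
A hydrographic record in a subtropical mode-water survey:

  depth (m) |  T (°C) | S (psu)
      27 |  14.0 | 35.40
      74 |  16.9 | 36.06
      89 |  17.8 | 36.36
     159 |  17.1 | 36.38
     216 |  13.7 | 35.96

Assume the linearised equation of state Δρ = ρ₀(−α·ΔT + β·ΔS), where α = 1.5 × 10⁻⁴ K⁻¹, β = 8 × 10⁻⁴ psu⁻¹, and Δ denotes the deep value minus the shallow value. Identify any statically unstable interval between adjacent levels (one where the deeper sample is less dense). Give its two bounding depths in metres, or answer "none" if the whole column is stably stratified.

Evaluate Δρ/ρ₀ = −αΔT + βΔS across each adjacent pair:
  27–74 m: −αΔT+βΔS = −(1.5 × 10⁻⁴)(+2.9)+(8 × 10⁻⁴)(+0.66) = 9.3 × 10⁻⁵ → stable
  74–89 m: −αΔT+βΔS = −(1.5 × 10⁻⁴)(+0.9)+(8 × 10⁻⁴)(+0.30) = 1.1 × 10⁻⁴ → stable
  89–159 m: −αΔT+βΔS = −(1.5 × 10⁻⁴)(-0.7)+(8 × 10⁻⁴)(+0.02) = 1.2 × 10⁻⁴ → stable
  159–216 m: −αΔT+βΔS = −(1.5 × 10⁻⁴)(-3.4)+(8 × 10⁻⁴)(-0.42) = 1.7 × 10⁻⁴ → stable
Every interval has Δρ > 0: the column is stably stratified throughout.

none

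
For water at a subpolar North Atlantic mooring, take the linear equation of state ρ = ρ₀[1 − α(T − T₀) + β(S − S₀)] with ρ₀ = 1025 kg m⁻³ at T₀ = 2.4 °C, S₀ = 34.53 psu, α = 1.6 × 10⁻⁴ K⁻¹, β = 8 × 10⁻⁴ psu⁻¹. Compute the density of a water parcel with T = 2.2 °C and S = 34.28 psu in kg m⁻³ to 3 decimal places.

T − T₀ = -0.2 K, S − S₀ = -0.25 psu.
Bracket = 1 − α·(-0.2) + β·(-0.25) = 1 + (-1.68 × 10⁻⁴) = 0.9998320.
ρ = 1025 × 0.9998320 = 1024.828 kg m⁻³.

1024.828 kg m⁻³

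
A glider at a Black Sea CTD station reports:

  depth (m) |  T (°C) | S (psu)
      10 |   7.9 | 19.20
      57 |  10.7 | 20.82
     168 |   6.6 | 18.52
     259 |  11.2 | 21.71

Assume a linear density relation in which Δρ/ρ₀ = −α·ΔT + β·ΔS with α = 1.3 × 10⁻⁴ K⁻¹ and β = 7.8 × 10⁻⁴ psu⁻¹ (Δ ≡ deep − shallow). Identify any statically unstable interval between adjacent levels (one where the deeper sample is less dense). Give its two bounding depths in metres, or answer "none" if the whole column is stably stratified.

Evaluate Δρ/ρ₀ = −αΔT + βΔS across each adjacent pair:
  10–57 m: −αΔT+βΔS = −(1.3 × 10⁻⁴)(+2.8)+(7.8 × 10⁻⁴)(+1.62) = 9.0 × 10⁻⁴ → stable
  57–168 m: −αΔT+βΔS = −(1.3 × 10⁻⁴)(-4.1)+(7.8 × 10⁻⁴)(-2.30) = -1.3 × 10⁻³ → UNSTABLE
  168–259 m: −αΔT+βΔS = −(1.3 × 10⁻⁴)(+4.6)+(7.8 × 10⁻⁴)(+3.19) = 1.9 × 10⁻³ → stable
The 57–168 m interval has Δρ < 0: lighter water underlies denser water.

57–168 m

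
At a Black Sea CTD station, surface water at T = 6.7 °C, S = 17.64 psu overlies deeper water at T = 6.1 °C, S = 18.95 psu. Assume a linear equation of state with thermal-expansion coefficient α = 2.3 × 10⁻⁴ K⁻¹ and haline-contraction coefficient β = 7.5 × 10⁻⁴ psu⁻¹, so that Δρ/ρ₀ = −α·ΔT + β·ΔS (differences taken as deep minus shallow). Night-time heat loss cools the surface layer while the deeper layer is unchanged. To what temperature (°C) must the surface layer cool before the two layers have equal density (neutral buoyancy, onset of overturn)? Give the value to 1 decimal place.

Neutral buoyancy requires Δρ = 0, i.e. −α(T_deep − T_surf′) + β(S_deep − S_surf) = 0.
T_surf′ = T_deep − (β/α)·ΔS = 6.1 − (7.5 × 10⁻⁴/2.3 × 10⁻⁴)·(+1.31) = 1.828 °C.
Cooling required: 6.7 − (1.828) = 4.872 °C.

1.8 °C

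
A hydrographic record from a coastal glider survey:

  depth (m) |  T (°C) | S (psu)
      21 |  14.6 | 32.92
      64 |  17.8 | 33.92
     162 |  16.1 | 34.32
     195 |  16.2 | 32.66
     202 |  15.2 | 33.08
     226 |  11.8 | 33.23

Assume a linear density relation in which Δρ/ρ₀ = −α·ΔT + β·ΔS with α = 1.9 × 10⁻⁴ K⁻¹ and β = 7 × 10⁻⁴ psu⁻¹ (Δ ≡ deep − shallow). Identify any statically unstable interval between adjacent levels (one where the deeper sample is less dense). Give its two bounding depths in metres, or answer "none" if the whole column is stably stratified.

Evaluate Δρ/ρ₀ = −αΔT + βΔS across each adjacent pair:
  21–64 m: −αΔT+βΔS = −(1.9 × 10⁻⁴)(+3.2)+(7 × 10⁻⁴)(+1.00) = 9.2 × 10⁻⁵ → stable
  64–162 m: −αΔT+βΔS = −(1.9 × 10⁻⁴)(-1.7)+(7 × 10⁻⁴)(+0.40) = 6.0 × 10⁻⁴ → stable
  162–195 m: −αΔT+βΔS = −(1.9 × 10⁻⁴)(+0.1)+(7 × 10⁻⁴)(-1.66) = -1.2 × 10⁻³ → UNSTABLE
  195–202 m: −αΔT+βΔS = −(1.9 × 10⁻⁴)(-1.0)+(7 × 10⁻⁴)(+0.42) = 4.8 × 10⁻⁴ → stable
  202–226 m: −αΔT+βΔS = −(1.9 × 10⁻⁴)(-3.4)+(7 × 10⁻⁴)(+0.15) = 7.5 × 10⁻⁴ → stable
The 162–195 m interval has Δρ < 0: lighter water underlies denser water.

162–195 m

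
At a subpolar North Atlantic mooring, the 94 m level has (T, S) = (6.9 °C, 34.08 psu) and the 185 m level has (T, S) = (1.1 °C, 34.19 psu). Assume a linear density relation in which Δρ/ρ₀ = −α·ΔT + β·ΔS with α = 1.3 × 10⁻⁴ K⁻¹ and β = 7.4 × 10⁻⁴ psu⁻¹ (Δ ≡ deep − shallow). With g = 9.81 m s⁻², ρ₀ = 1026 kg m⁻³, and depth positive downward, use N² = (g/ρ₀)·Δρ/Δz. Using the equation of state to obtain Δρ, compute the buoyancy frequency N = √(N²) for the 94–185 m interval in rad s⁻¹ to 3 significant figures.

ΔT = -5.8 K, ΔS = +0.11 psu (deep − shallow).
Δρ/ρ₀ = −αΔT + βΔS = 7.54 × 10⁻⁴ + 8.14 × 10⁻⁵ = 8.354 × 10⁻⁴, so Δρ ≈ 0.8571 kg m⁻³.
N² = (g/ρ₀)·Δρ/Δz = g·(Δρ/ρ₀)/Δz = 9.81 × 8.354 × 10⁻⁴ / 91 = 9.0058 × 10⁻⁵ s⁻².
N = √(9.0058 × 10⁻⁵) = 9.4899 × 10⁻³ rad s⁻¹ ≈ 9.49 × 10⁻³ rad s⁻¹.

9.49 × 10⁻³ rad s⁻¹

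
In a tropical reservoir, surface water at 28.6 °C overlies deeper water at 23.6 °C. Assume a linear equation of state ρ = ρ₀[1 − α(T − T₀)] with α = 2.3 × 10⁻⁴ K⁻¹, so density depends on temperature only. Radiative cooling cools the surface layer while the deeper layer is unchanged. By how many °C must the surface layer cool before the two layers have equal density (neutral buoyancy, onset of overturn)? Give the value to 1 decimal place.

With temperature the only control, equal density requires T_surf′ = T_deep.
T_surf′ = 23.6 °C.
Cooling required: 28.6 − 23.6 = 5.0 °C.

5.0 °C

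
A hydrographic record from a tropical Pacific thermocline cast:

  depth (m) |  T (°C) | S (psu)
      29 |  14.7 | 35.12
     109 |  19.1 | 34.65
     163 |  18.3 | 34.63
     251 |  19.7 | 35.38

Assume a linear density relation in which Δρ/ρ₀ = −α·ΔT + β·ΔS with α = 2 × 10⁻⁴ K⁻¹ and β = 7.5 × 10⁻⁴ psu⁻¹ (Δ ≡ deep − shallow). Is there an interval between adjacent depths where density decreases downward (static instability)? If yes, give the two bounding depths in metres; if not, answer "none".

Evaluate Δρ/ρ₀ = −αΔT + βΔS across each adjacent pair:
  29–109 m: −αΔT+βΔS = −(2 × 10⁻⁴)(+4.4)+(7.5 × 10⁻⁴)(-0.47) = -1.2 × 10⁻³ → UNSTABLE
  109–163 m: −αΔT+βΔS = −(2 × 10⁻⁴)(-0.8)+(7.5 × 10⁻⁴)(-0.02) = 1.5 × 10⁻⁴ → stable
  163–251 m: −αΔT+βΔS = −(2 × 10⁻⁴)(+1.4)+(7.5 × 10⁻⁴)(+0.75) = 2.8 × 10⁻⁴ → stable
The 29–109 m interval has Δρ < 0: lighter water underlies denser water.

29–109 m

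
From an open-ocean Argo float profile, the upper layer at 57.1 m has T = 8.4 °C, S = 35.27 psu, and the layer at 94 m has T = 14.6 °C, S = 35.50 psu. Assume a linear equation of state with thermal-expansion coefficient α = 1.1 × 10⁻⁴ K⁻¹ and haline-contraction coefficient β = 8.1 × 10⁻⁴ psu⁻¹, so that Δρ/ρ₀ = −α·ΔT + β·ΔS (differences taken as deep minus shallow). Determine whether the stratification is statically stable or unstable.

unstable

ΔT = 14.6 − 8.4 = +6.2 K and ΔS = 35.50 − 35.27 = +0.23 psu (deep − shallow).
−αΔT = -6.82 × 10⁻⁴; βΔS = 1.863 × 10⁻⁴; sum Δρ/ρ₀ = -4.957 × 10⁻⁴.
Δρ/ρ₀ < 0, so Δρ < 0: deeper water is lighter → statically unstable; the column would overturn.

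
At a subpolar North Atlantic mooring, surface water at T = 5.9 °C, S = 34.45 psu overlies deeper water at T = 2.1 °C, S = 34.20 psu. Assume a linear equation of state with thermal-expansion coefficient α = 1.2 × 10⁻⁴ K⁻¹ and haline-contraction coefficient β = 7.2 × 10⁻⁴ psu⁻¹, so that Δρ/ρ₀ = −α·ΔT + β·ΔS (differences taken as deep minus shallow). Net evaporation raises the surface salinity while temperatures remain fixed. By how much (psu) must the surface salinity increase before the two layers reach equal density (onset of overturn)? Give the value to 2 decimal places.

Neutral buoyancy requires −α(T_deep − T_surf) + β(S_deep − S_surf′) = 0.
S_surf′ = S_deep − (α/β)·ΔT = 34.20 − (1.2 × 10⁻⁴/7.2 × 10⁻⁴)·(-3.8) = 34.8333 psu.
Increase required: 34.8333 − 34.45 = 0.3833 psu.

0.38 psu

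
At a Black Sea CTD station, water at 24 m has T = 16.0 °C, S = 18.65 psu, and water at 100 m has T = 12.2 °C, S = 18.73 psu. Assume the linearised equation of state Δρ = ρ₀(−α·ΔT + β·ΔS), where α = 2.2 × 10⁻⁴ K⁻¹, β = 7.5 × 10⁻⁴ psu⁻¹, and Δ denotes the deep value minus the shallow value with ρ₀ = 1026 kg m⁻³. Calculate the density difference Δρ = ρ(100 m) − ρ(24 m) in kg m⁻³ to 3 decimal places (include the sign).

+0.919 kg m⁻³

ΔT = -3.8 K, ΔS = +0.08 psu (deep − shallow).
Δρ/ρ₀ = −(2.2 × 10⁻⁴)(-3.8) + (7.5 × 10⁻⁴)(+0.08) = 8.96 × 10⁻⁴.
Δρ = 1026 × (8.96 × 10⁻⁴) = +0.919 kg m⁻³.
Positive Δρ: denser below, stable.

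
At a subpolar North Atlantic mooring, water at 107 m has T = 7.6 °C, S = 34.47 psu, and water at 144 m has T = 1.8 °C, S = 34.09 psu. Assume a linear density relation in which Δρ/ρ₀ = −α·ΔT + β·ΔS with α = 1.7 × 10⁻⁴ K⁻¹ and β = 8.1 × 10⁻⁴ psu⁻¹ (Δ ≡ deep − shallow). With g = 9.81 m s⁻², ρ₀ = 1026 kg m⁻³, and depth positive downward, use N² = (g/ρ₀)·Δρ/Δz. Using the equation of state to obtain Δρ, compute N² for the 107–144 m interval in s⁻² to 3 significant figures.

ΔT = -5.8 K, ΔS = -0.38 psu (deep − shallow).
Δρ/ρ₀ = −αΔT + βΔS = 9.86 × 10⁻⁴ − 3.078 × 10⁻⁴ = 6.782 × 10⁻⁴, so Δρ ≈ 0.6958 kg m⁻³.
N² = (g/ρ₀)·Δρ/Δz = g·(Δρ/ρ₀)/Δz = 9.81 × 6.782 × 10⁻⁴ / 37 = 1.7981 × 10⁻⁴ s⁻² ≈ 1.80 × 10⁻⁴ s⁻².

1.80 × 10⁻⁴ s⁻²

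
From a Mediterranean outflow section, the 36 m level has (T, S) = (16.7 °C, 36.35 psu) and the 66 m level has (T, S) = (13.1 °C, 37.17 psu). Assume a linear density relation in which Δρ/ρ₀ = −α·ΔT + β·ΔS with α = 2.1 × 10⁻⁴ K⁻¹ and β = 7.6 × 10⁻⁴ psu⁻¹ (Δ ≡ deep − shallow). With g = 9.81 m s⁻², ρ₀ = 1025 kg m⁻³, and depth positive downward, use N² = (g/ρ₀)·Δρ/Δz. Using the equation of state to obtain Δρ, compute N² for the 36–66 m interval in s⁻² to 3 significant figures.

4.51 × 10⁻⁴ s⁻²

ΔT = -3.6 K, ΔS = +0.82 psu (deep − shallow).
Δρ/ρ₀ = −αΔT + βΔS = 7.56 × 10⁻⁴ + 6.232 × 10⁻⁴ = 1.3792 × 10⁻³, so Δρ ≈ 1.414 kg m⁻³.
N² = (g/ρ₀)·Δρ/Δz = g·(Δρ/ρ₀)/Δz = 9.81 × 1.3792 × 10⁻³ / 30 = 4.5100 × 10⁻⁴ s⁻² ≈ 4.51 × 10⁻⁴ s⁻².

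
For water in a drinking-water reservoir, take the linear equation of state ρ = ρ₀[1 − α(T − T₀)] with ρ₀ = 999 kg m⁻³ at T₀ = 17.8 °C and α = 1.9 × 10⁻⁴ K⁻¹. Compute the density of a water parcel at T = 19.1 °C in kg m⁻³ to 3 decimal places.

998.753 kg m⁻³

T − T₀ = +1.3 K.
Bracket = 1 − α·(+1.3) = 1 + (-2.47 × 10⁻⁴) = 0.9997530.
ρ = 999 × 0.9997530 = 998.753 kg m⁻³.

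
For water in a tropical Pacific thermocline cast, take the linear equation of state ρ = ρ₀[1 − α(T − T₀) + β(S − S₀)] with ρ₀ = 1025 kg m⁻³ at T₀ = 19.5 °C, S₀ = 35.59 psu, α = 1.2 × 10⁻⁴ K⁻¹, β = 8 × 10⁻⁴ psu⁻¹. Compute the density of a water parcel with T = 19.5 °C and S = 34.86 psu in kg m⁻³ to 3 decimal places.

T − T₀ = +0.0 K, S − S₀ = -0.73 psu.
Bracket = 1 − α·(+0.0) + β·(-0.73) = 1 + (-5.84 × 10⁻⁴) = 0.9994160.
ρ = 1025 × 0.9994160 = 1024.401 kg m⁻³.

1024.401 kg m⁻³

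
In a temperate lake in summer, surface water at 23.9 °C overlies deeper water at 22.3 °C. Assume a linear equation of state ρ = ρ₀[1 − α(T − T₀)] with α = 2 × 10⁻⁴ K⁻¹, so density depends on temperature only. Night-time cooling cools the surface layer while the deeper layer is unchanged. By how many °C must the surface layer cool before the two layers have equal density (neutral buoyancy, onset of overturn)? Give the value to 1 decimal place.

With temperature the only control, equal density requires T_surf′ = T_deep.
T_surf′ = 22.3 °C.
Cooling required: 23.9 − 22.3 = 1.6 °C.

1.6 °C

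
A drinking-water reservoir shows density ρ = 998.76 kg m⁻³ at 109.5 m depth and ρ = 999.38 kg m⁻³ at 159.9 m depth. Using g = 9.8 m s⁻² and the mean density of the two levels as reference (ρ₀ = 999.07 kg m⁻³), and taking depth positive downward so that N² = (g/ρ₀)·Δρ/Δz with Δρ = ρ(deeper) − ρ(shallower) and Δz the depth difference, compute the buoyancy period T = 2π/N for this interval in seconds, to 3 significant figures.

Δρ = 999.38 − 998.76 = 0.62 kg m⁻³ over Δz = 159.9 − 109.5 = 50.4 m.
N² = (9.8/999.07) × (0.62/50.4) = 1.2067 × 10⁻⁴ s⁻².
N = √(1.2067 × 10⁻⁴) = 0.010985 rad s⁻¹, so T = 2π/N = 571.98 s ≈ 572 s.

572 s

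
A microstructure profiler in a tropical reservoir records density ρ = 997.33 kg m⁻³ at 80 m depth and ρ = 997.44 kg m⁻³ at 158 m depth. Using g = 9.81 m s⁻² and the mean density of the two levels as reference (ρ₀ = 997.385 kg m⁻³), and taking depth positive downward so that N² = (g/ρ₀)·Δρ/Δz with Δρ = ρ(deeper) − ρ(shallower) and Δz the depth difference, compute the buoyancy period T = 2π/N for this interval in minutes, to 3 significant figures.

Δρ = 997.44 − 997.33 = 0.11 kg m⁻³ over Δz = 158 − 80 = 78 m.
N² = (9.81/997.385) × (0.11/78) = 1.3871 × 10⁻⁵ s⁻².
N = √(1.3871 × 10⁻⁵) = 3.7244 × 10⁻³ rad s⁻¹, so T = 2π/N = 1.6870 × 10³ s = 28.117 min ≈ 28.1 min.

28.1 min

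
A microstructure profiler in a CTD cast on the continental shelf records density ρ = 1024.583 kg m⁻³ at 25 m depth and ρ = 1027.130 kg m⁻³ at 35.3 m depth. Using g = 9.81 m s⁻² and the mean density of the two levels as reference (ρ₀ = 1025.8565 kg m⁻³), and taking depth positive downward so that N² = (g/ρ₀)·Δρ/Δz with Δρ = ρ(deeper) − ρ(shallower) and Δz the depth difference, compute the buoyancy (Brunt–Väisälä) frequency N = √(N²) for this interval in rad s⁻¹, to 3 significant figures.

Δρ = 1027.130 − 1024.583 = 2.547 kg m⁻³ over Δz = 35.3 − 25 = 10.3 m.
N² = (9.81/1025.8565) × (2.547/10.3) = 2.3647 × 10⁻³ s⁻².
N = √(2.3647 × 10⁻³) = 0.048628 rad s⁻¹ ≈ 0.0486 rad s⁻¹.

0.0486 rad s⁻¹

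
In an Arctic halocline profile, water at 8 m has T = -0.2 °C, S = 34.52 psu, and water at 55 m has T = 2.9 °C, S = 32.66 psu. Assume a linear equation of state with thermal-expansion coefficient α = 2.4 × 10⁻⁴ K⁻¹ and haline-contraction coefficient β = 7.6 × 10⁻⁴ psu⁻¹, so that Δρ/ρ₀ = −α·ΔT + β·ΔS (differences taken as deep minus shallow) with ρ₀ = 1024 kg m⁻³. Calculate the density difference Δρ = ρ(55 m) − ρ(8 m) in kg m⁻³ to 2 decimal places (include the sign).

-2.21 kg m⁻³

ΔT = +3.1 K, ΔS = -1.86 psu (deep − shallow).
Δρ/ρ₀ = −(2.4 × 10⁻⁴)(+3.1) + (7.6 × 10⁻⁴)(-1.86) = -2.1576 × 10⁻³.
Δρ = 1024 × (-2.1576 × 10⁻³) = -2.21 kg m⁻³.
Negative Δρ: lighter below, statically unstable.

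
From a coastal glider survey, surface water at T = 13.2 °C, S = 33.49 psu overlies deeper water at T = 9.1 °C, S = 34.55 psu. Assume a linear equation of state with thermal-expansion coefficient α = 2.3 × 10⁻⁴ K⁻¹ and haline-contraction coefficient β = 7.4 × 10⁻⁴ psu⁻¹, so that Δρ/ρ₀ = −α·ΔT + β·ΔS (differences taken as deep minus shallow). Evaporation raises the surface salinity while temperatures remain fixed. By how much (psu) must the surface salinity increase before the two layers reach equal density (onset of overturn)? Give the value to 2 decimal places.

2.33 psu

Neutral buoyancy requires −α(T_deep − T_surf) + β(S_deep − S_surf′) = 0.
S_surf′ = S_deep − (α/β)·ΔT = 34.55 − (2.3 × 10⁻⁴/7.4 × 10⁻⁴)·(-4.1) = 35.8243 psu.
Increase required: 35.8243 − 33.49 = 2.3343 psu.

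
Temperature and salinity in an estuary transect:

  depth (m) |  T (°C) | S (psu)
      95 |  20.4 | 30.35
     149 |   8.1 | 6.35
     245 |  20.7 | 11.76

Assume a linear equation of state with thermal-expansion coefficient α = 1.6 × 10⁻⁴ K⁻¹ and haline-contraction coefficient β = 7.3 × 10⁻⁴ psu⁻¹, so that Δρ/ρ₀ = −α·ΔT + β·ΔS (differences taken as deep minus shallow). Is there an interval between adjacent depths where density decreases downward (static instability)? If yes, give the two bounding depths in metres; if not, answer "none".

Evaluate Δρ/ρ₀ = −αΔT + βΔS across each adjacent pair:
  95–149 m: −αΔT+βΔS = −(1.6 × 10⁻⁴)(-12.3)+(7.3 × 10⁻⁴)(-24.00) = -0.016 → UNSTABLE
  149–245 m: −αΔT+βΔS = −(1.6 × 10⁻⁴)(+12.6)+(7.3 × 10⁻⁴)(+5.41) = 1.9 × 10⁻³ → stable
The 95–149 m interval has Δρ < 0: lighter water underlies denser water.

95–149 m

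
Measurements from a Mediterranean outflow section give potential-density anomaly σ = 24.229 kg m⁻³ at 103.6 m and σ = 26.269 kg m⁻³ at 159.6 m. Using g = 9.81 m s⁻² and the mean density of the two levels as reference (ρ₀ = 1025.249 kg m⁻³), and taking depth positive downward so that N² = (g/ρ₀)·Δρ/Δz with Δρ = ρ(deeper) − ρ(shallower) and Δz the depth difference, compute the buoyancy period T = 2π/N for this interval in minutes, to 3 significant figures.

Δρ = 1026.269 − 1024.229 = 2.040 kg m⁻³ over Δz = 159.6 − 103.6 = 56 m.
N² = (9.81/1025.249) × (2.040/56) = 3.4856 × 10⁻⁴ s⁻².
N = √(3.4856 × 10⁻⁴) = 0.018670 rad s⁻¹, so T = 2π/N = 336.54 s = 5.6090 min ≈ 5.61 min.

5.61 min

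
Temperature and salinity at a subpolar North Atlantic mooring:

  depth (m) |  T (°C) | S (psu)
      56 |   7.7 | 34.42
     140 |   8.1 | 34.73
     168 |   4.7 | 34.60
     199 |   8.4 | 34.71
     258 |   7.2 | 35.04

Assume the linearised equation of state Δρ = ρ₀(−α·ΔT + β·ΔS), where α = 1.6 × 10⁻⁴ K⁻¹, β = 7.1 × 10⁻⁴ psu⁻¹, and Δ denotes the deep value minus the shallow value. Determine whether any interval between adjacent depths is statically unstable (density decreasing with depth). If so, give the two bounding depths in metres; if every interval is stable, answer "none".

168–199 m

Evaluate Δρ/ρ₀ = −αΔT + βΔS across each adjacent pair:
  56–140 m: −αΔT+βΔS = −(1.6 × 10⁻⁴)(+0.4)+(7.1 × 10⁻⁴)(+0.31) = 1.6 × 10⁻⁴ → stable
  140–168 m: −αΔT+βΔS = −(1.6 × 10⁻⁴)(-3.4)+(7.1 × 10⁻⁴)(-0.13) = 4.5 × 10⁻⁴ → stable
  168–199 m: −αΔT+βΔS = −(1.6 × 10⁻⁴)(+3.7)+(7.1 × 10⁻⁴)(+0.11) = -5.1 × 10⁻⁴ → UNSTABLE
  199–258 m: −αΔT+βΔS = −(1.6 × 10⁻⁴)(-1.2)+(7.1 × 10⁻⁴)(+0.33) = 4.3 × 10⁻⁴ → stable
The 168–199 m interval has Δρ < 0: lighter water underlies denser water.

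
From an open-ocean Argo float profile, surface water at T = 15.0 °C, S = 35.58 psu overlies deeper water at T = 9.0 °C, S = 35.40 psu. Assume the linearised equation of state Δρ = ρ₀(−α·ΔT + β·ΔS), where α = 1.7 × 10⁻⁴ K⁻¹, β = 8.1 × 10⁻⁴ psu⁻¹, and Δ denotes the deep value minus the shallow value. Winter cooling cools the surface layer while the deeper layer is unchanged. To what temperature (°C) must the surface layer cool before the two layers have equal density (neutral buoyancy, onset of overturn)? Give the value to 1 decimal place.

9.9 °C

Neutral buoyancy requires Δρ = 0, i.e. −α(T_deep − T_surf′) + β(S_deep − S_surf) = 0.
T_surf′ = T_deep − (β/α)·ΔS = 9.0 − (8.1 × 10⁻⁴/1.7 × 10⁻⁴)·(-0.18) = 9.858 °C.
Cooling required: 15.0 − (9.858) = 5.142 °C.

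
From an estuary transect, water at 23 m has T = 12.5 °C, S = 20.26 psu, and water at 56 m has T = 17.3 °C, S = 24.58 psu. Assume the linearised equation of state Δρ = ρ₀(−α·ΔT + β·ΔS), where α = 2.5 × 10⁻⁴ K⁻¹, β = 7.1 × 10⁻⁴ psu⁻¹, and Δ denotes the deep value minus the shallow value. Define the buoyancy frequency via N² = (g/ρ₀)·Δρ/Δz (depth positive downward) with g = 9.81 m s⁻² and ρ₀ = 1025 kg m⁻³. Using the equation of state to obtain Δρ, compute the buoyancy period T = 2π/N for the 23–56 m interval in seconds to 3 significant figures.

267 s

ΔT = +4.8 K, ΔS = +4.32 psu (deep − shallow).
Δρ/ρ₀ = −αΔT + βΔS = -1.20 × 10⁻³ + 3.0672 × 10⁻³ = 1.8672 × 10⁻³, so Δρ ≈ 1.914 kg m⁻³.
N² = (g/ρ₀)·Δρ/Δz = g·(Δρ/ρ₀)/Δz = 9.81 × 1.8672 × 10⁻³ / 33 = 5.5507 × 10⁻⁴ s⁻².
N = √(5.5507 × 10⁻⁴) = 0.023560 rad s⁻¹ → T = 2π/N = 266.69 s ≈ 267 s.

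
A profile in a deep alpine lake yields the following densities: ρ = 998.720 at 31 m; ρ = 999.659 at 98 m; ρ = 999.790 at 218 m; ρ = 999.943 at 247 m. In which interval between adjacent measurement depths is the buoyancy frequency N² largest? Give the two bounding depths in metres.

31–98 m

Compute the density gradient over each adjacent pair:
  31–98 m: Δρ/Δz = 0.939/67 = 0.014 kg m⁻⁴
  98–218 m: Δρ/Δz = 0.131/120 = 1.1 × 10⁻³ kg m⁻⁴
  218–247 m: Δρ/Δz = 0.153/29 = 5.3 × 10⁻³ kg m⁻⁴
The largest gradient is in the 31–98 m interval — the pycnocline.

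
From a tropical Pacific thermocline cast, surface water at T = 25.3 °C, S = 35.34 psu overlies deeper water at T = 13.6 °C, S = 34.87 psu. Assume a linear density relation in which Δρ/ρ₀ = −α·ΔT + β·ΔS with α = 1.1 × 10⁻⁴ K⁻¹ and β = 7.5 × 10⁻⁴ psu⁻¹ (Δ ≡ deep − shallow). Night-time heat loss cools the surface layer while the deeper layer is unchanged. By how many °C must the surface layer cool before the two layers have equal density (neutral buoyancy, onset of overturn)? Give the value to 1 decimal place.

8.5 °C

Neutral buoyancy requires Δρ = 0, i.e. −α(T_deep − T_surf′) + β(S_deep − S_surf) = 0.
T_surf′ = T_deep − (β/α)·ΔS = 13.6 − (7.5 × 10⁻⁴/1.1 × 10⁻⁴)·(-0.47) = 16.805 °C.
Cooling required: 25.3 − (16.805) = 8.495 °C.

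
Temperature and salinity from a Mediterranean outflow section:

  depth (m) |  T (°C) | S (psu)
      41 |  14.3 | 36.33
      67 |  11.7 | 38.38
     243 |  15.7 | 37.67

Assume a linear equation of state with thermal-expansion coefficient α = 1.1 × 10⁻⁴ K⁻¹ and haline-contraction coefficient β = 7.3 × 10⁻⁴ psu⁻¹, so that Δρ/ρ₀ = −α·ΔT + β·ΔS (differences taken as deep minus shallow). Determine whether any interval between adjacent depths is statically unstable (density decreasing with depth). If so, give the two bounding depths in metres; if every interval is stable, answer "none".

Evaluate Δρ/ρ₀ = −αΔT + βΔS across each adjacent pair:
  41–67 m: −αΔT+βΔS = −(1.1 × 10⁻⁴)(-2.6)+(7.3 × 10⁻⁴)(+2.05) = 1.8 × 10⁻³ → stable
  67–243 m: −αΔT+βΔS = −(1.1 × 10⁻⁴)(+4.0)+(7.3 × 10⁻⁴)(-0.71) = -9.6 × 10⁻⁴ → UNSTABLE
The 67–243 m interval has Δρ < 0: lighter water underlies denser water.

67–243 m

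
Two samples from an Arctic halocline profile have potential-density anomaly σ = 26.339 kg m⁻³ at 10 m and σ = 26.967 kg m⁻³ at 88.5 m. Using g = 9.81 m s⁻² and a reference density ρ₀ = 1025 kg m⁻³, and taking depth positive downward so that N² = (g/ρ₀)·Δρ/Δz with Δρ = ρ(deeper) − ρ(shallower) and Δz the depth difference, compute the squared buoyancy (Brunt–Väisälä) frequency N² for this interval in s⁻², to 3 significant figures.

7.66 × 10⁻⁵ s⁻²

Δρ = 1026.967 − 1026.339 = 0.628 kg m⁻³ over Δz = 88.5 − 10 = 78.5 m.
N² = (9.81/1025) × (0.628/78.5) = 7.6566 × 10⁻⁵ s⁻² ≈ 7.66 × 10⁻⁵ s⁻².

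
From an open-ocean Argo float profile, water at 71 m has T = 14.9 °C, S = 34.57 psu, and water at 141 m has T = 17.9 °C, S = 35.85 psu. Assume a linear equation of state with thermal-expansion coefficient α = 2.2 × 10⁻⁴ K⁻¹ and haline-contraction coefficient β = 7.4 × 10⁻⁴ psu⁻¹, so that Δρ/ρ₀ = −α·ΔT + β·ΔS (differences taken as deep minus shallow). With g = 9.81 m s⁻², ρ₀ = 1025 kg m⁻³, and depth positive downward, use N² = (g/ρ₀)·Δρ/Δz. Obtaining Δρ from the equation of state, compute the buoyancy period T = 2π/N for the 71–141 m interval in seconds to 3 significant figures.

ΔT = +3.0 K, ΔS = +1.28 psu (deep − shallow).
Δρ/ρ₀ = −αΔT + βΔS = -6.60 × 10⁻⁴ + 9.472 × 10⁻⁴ = 2.872 × 10⁻⁴, so Δρ ≈ 0.2944 kg m⁻³.
N² = (g/ρ₀)·Δρ/Δz = g·(Δρ/ρ₀)/Δz = 9.81 × 2.872 × 10⁻⁴ / 70 = 4.0249 × 10⁻⁵ s⁻².
N = √(4.0249 × 10⁻⁵) = 6.3442 × 10⁻³ rad s⁻¹ → T = 2π/N = 990.38 s ≈ 990 s.

990 s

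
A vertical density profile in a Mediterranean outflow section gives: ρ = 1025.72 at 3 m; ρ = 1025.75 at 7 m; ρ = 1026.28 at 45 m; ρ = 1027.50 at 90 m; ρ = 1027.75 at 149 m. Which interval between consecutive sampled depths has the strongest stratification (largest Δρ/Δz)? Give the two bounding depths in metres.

45–90 m

Compute the density gradient over each adjacent pair:
  3–7 m: Δρ/Δz = 0.03/4 = 7.5 × 10⁻³ kg m⁻⁴
  7–45 m: Δρ/Δz = 0.53/38 = 0.014 kg m⁻⁴
  45–90 m: Δρ/Δz = 1.22/45 = 0.027 kg m⁻⁴
  90–149 m: Δρ/Δz = 0.25/59 = 4.2 × 10⁻³ kg m⁻⁴
The largest gradient is in the 45–90 m interval — the pycnocline.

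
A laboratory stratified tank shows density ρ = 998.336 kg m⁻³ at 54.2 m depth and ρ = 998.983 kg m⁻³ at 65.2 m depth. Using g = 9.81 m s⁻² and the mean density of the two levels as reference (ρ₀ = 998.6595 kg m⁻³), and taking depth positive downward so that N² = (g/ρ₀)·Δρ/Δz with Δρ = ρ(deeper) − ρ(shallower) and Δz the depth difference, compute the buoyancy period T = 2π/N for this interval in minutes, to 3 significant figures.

4.36 min

Δρ = 998.983 − 998.336 = 0.647 kg m⁻³ over Δz = 65.2 − 54.2 = 11 m.
N² = (9.81/998.6595) × (0.647/11) = 5.7778 × 10⁻⁴ s⁻².
N = √(5.7778 × 10⁻⁴) = 0.024037 rad s⁻¹, so T = 2π/N = 261.40 s = 4.3567 min ≈ 4.36 min.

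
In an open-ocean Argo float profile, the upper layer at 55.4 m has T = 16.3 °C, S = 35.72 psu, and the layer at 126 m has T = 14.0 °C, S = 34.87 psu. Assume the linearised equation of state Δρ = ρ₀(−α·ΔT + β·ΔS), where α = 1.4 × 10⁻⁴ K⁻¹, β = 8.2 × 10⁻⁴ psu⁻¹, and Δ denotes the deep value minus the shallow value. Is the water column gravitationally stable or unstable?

ΔT = 14.0 − 16.3 = -2.3 K and ΔS = 34.87 − 35.72 = -0.85 psu (deep − shallow).
−αΔT = 3.22 × 10⁻⁴; βΔS = -6.97 × 10⁻⁴; sum Δρ/ρ₀ = -3.75 × 10⁻⁴.
Δρ/ρ₀ < 0, so Δρ < 0: deeper water is lighter → statically unstable; the column would overturn.

unstable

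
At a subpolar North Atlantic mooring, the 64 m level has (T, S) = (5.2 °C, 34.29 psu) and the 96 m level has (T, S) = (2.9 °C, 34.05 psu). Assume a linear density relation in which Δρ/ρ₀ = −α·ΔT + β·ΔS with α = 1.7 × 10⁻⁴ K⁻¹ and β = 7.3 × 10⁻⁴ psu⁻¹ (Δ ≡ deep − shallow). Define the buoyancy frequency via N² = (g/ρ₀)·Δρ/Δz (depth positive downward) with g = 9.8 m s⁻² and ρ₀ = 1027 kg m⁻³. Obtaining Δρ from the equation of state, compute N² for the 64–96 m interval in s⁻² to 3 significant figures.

ΔT = -2.3 K, ΔS = -0.24 psu (deep − shallow).
Δρ/ρ₀ = −αΔT + βΔS = 3.91 × 10⁻⁴ − 1.752 × 10⁻⁴ = 2.158 × 10⁻⁴, so Δρ ≈ 0.2216 kg m⁻³.
N² = (g/ρ₀)·Δρ/Δz = g·(Δρ/ρ₀)/Δz = 9.8 × 2.158 × 10⁻⁴ / 32 = 6.6089 × 10⁻⁵ s⁻² ≈ 6.61 × 10⁻⁵ s⁻².

6.61 × 10⁻⁵ s⁻²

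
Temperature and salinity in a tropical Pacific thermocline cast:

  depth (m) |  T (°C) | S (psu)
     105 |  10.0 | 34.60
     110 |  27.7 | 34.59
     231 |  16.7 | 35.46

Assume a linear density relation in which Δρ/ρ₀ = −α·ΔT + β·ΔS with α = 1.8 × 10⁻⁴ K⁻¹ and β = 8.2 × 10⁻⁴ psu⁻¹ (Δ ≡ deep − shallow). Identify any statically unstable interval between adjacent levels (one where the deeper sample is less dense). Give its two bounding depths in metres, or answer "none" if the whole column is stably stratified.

105–110 m

Evaluate Δρ/ρ₀ = −αΔT + βΔS across each adjacent pair:
  105–110 m: −αΔT+βΔS = −(1.8 × 10⁻⁴)(+17.7)+(8.2 × 10⁻⁴)(-0.01) = -3.2 × 10⁻³ → UNSTABLE
  110–231 m: −αΔT+βΔS = −(1.8 × 10⁻⁴)(-11.0)+(8.2 × 10⁻⁴)(+0.87) = 2.7 × 10⁻³ → stable
The 105–110 m interval has Δρ < 0: lighter water underlies denser water.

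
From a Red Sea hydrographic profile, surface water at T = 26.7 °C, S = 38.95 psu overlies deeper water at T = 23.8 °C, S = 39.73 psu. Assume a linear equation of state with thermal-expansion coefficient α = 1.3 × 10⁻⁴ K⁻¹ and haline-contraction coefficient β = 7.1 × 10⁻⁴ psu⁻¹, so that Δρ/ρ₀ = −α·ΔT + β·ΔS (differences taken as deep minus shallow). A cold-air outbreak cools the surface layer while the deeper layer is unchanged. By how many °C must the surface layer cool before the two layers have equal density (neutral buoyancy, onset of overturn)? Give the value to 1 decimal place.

Neutral buoyancy requires Δρ = 0, i.e. −α(T_deep − T_surf′) + β(S_deep − S_surf) = 0.
T_surf′ = T_deep − (β/α)·ΔS = 23.8 − (7.1 × 10⁻⁴/1.3 × 10⁻⁴)·(+0.78) = 19.540 °C.
Cooling required: 26.7 − (19.540) = 7.160 °C.

7.2 °C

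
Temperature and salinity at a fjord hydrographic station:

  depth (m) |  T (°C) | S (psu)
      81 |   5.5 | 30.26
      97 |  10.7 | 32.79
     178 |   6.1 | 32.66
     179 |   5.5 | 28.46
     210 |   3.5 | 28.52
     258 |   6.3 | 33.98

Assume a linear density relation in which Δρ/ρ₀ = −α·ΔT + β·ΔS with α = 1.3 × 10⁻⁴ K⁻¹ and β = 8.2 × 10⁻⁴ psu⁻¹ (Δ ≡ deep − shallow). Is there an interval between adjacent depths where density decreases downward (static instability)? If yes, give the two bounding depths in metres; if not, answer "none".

Evaluate Δρ/ρ₀ = −αΔT + βΔS across each adjacent pair:
  81–97 m: −αΔT+βΔS = −(1.3 × 10⁻⁴)(+5.2)+(8.2 × 10⁻⁴)(+2.53) = 1.4 × 10⁻³ → stable
  97–178 m: −αΔT+βΔS = −(1.3 × 10⁻⁴)(-4.6)+(8.2 × 10⁻⁴)(-0.13) = 4.9 × 10⁻⁴ → stable
  178–179 m: −αΔT+βΔS = −(1.3 × 10⁻⁴)(-0.6)+(8.2 × 10⁻⁴)(-4.20) = -3.4 × 10⁻³ → UNSTABLE
  179–210 m: −αΔT+βΔS = −(1.3 × 10⁻⁴)(-2.0)+(8.2 × 10⁻⁴)(+0.06) = 3.1 × 10⁻⁴ → stable
  210–258 m: −αΔT+βΔS = −(1.3 × 10⁻⁴)(+2.8)+(8.2 × 10⁻⁴)(+5.46) = 4.1 × 10⁻³ → stable
The 178–179 m interval has Δρ < 0: lighter water underlies denser water.

178–179 m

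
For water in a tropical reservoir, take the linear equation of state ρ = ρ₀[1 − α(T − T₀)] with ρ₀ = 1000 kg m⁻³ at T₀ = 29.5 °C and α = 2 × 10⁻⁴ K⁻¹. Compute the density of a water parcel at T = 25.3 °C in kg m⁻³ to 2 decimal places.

1000.84 kg m⁻³

T − T₀ = -4.2 K.
Bracket = 1 − α·(-4.2) = 1 + (8.40 × 10⁻⁴) = 1.0008400.
ρ = 1000 × 1.0008400 = 1000.84 kg m⁻³.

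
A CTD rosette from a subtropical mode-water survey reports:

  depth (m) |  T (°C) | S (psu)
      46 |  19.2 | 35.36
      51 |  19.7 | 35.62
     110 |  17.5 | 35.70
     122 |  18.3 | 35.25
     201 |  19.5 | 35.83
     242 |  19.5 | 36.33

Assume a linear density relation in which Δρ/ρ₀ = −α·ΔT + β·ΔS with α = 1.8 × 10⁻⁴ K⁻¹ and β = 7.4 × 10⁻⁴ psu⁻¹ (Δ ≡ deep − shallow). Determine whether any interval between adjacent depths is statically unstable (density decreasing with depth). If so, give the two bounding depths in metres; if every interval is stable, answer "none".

Evaluate Δρ/ρ₀ = −αΔT + βΔS across each adjacent pair:
  46–51 m: −αΔT+βΔS = −(1.8 × 10⁻⁴)(+0.5)+(7.4 × 10⁻⁴)(+0.26) = 1.0 × 10⁻⁴ → stable
  51–110 m: −αΔT+βΔS = −(1.8 × 10⁻⁴)(-2.2)+(7.4 × 10⁻⁴)(+0.08) = 4.6 × 10⁻⁴ → stable
  110–122 m: −αΔT+βΔS = −(1.8 × 10⁻⁴)(+0.8)+(7.4 × 10⁻⁴)(-0.45) = -4.8 × 10⁻⁴ → UNSTABLE
  122–201 m: −αΔT+βΔS = −(1.8 × 10⁻⁴)(+1.2)+(7.4 × 10⁻⁴)(+0.58) = 2.1 × 10⁻⁴ → stable
  201–242 m: −αΔT+βΔS = −(1.8 × 10⁻⁴)(+0.0)+(7.4 × 10⁻⁴)(+0.50) = 3.7 × 10⁻⁴ → stable
The 110–122 m interval has Δρ < 0: lighter water underlies denser water.

110–122 m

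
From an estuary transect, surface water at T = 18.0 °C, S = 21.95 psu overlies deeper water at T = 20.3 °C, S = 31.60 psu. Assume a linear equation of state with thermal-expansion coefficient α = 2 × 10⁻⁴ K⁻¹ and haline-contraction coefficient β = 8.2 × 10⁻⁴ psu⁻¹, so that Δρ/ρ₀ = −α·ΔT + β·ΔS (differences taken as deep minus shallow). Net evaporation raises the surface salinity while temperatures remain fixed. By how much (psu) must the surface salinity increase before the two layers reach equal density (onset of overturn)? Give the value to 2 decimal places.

Neutral buoyancy requires −α(T_deep − T_surf) + β(S_deep − S_surf′) = 0.
S_surf′ = S_deep − (α/β)·ΔT = 31.60 − (2 × 10⁻⁴/8.2 × 10⁻⁴)·(+2.3) = 31.0390 psu.
Increase required: 31.0390 − 21.95 = 9.0890 psu.

9.09 psu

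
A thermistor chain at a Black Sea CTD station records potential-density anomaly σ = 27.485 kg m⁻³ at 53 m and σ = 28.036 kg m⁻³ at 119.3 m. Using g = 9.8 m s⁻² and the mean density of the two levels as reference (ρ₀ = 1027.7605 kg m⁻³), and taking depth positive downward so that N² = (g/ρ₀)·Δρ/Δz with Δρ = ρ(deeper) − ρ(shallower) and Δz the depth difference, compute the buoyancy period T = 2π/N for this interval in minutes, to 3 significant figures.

Δρ = 1028.036 − 1027.485 = 0.551 kg m⁻³ over Δz = 119.3 − 53 = 66.3 m.
N² = (9.8/1027.7605) × (0.551/66.3) = 7.9245 × 10⁻⁵ s⁻².
N = √(7.9245 × 10⁻⁵) = 8.9020 × 10⁻³ rad s⁻¹, so T = 2π/N = 705.82 s = 11.764 min ≈ 11.8 min.

11.8 min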